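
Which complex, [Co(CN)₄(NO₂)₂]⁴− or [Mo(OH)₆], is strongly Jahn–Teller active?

[Co(CN)₄(NO₂)₂]⁴−: Each cyanide is −1; each nitro (N-bound nitrite) is −1; balancing the −4 overall charge requires Co(II). Co sits in group 9, so the d-electron count is 9 − 2 = 7. Cyanide and nitro (N-bound nitrite) are strong-field ligands (high in the spectrochemical series) for a first-row metal, so the complex is low-spin. The t₂g⁶e_g¹ (low-spin) configuration has an unevenly filled e_g set; the Jahn–Teller theorem predicts a tetragonal distortion (typically axial elongation) to lift the degeneracy.
[Mo(OH)₆]: Summing ligand charges against the 0 overall charge gives an oxidation state of +6 for molybdenum. Mo sits in group 6, so the d-electron count is 6 − 6 = 0. The d⁰ configuration leaves the e_g set evenly filled (or empty) — no strong Jahn–Teller driving force.

[Co(CN)₄(NO₂)₂]⁴−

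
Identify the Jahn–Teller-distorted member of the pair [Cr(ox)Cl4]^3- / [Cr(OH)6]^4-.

[Cr(OH)6]^4-

[Cr(ox)Cl4]^3-: Summing ligand charges against the −3 overall charge gives an oxidation state of +3 for chromium. Group 6 minus oxidation state 3 gives a d³ configuration. The d³ configuration leaves the e_g set evenly filled (or empty) — no strong Jahn–Teller driving force.
[Cr(OH)6]^4-: Ligand charges: each hydroxide is −1. With an overall charge of −4 the chromium centre must be in the +2 oxidation state. Chromium is a group-6 element; Cr(II) is therefore d⁴. Hydroxide is a weak-field ligand for a first-row metal, so the complex is high-spin. The t₂g³e_g¹ (high-spin) configuration has an unevenly filled e_g set; the Jahn–Teller theorem predicts a tetragonal distortion (typically axial elongation) to lift the degeneracy.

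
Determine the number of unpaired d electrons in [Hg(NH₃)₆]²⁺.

0

Summing ligand charges against the +2 overall charge gives an oxidation state of +2 for mercury.
Mercury is a group-12 element; Hg(II) is therefore d¹⁰.
In an octahedral field the d¹⁰ configuration is t₂g⁶e_g⁴, giving 0 unpaired electrons.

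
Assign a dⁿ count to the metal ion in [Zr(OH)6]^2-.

d⁰

Each hydroxide is −1; balancing the −2 overall charge requires Zr(IV).
Zr sits in group 4, so the d-electron count is 4 − 4 = 0.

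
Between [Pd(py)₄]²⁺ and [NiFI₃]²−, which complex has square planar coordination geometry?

For [Pd(py)₄]²⁺: Summing ligand charges against the +2 overall charge gives an oxidation state of +2 for palladium. Group 10 minus oxidation state 2 gives a d⁸ configuration. A 4d d⁸ ion has a large crystal-field splitting; square planar leaves the high-energy d_{x²−y²} orbital empty and maximises CFSE. → square planar.
For [NiFI₃]²−: Each fluoride is −1; each iodide is −1; balancing the −2 overall charge requires Ni(II). Ni sits in group 10, so the d-electron count is 10 − 2 = 8. Fluoride and iodide are weak-field ligands. With weak-field ligands the CFSE gain from square planar is small, so a 3d d⁸ ion takes the sterically preferred tetrahedral geometry. → tetrahedral.

[Pd(py)₄]²⁺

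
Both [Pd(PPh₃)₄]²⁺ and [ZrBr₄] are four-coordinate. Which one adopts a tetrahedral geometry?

For [Pd(PPh₃)₄]²⁺: Summing ligand charges against the +2 overall charge gives an oxidation state of +2 for palladium. Pd sits in group 10, so the d-electron count is 10 − 2 = 8. A 4d d⁸ ion has a large crystal-field splitting; square planar leaves the high-energy d_{x²−y²} orbital empty and maximises CFSE. → square planar.
For [ZrBr₄]: Summing ligand charges against the 0 overall charge gives an oxidation state of +4 for zirconium. Group 4 minus oxidation state 4 gives a d⁰ configuration. A d⁰ ion has no crystal-field stabilisation preference between square planar and tetrahedral, so four ligands adopt the sterically favoured tetrahedral geometry. → tetrahedral.

[ZrBr₄]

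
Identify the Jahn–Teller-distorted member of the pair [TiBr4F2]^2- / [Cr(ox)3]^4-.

[Cr(ox)3]^4-

[TiBr4F2]^2-: Summing ligand charges against the −2 overall charge gives an oxidation state of +4 for titanium. Ti sits in group 4, so the d-electron count is 4 − 4 = 0. The d⁰ configuration leaves the e_g set evenly filled (or empty) — no strong Jahn–Teller driving force.
[Cr(ox)3]^4-: Summing ligand charges against the −4 overall charge gives an oxidation state of +2 for chromium. Chromium is a group-6 element; Cr(II) is therefore d⁴. Oxalate is a weak-field ligand for a first-row metal, so the complex is high-spin. The t₂g³e_g¹ (high-spin) configuration has an unevenly filled e_g set; the Jahn–Teller theorem predicts a tetragonal distortion (typically axial elongation) to lift the degeneracy.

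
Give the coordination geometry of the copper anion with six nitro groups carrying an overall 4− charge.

octahedral

Each nitro (N-bound nitrite) is −1; balancing the −4 overall charge requires Cu(II).
Cu sits in group 11, so the d-electron count is 11 − 2 = 9.
Coordination number: 6.
Six donors around a single metal centre give an octahedral coordination sphere.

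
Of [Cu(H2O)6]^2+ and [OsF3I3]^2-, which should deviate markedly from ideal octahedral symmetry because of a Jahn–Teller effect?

[Cu(H2O)6]^2+

[Cu(H2O)6]^2+: Summing ligand charges against the +2 overall charge gives an oxidation state of +2 for copper. Copper is a group-11 element; Cu(II) is therefore d⁹. The t₂g⁶e_g³ configuration has an unevenly filled e_g set; the Jahn–Teller theorem predicts a tetragonal distortion (typically axial elongation) to lift the degeneracy.
[OsF3I3]^2-: Ligand charges: each fluoride is −1; each iodide is −1. With an overall charge of −2 the osmium centre must be in the +4 oxidation state. Group 8 minus oxidation state 4 gives a d⁴ configuration. A 5d ion has a large Δₒ and is invariably low-spin. The d⁴ configuration leaves the e_g set evenly filled (or empty) — no strong Jahn–Teller driving force.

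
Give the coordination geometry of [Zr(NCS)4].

tetrahedral

Summing ligand charges against the 0 overall charge gives an oxidation state of +4 for zirconium.
Group 4 minus oxidation state 4 gives a d⁰ configuration.
With 4 monodentate ligands the coordination number is 4.
A d⁰ ion has no crystal-field stabilisation preference between square planar and tetrahedral, so four ligands adopt the sterically favoured tetrahedral geometry.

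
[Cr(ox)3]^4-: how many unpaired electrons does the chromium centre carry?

Each oxalate is −2; balancing the −4 overall charge requires Cr(II).
Chromium is a group-6 element; Cr(II) is therefore d⁴.
Counting donor atoms: 3×oxalate (bidentate) → 6 donors. Coordination number = 6.
The spin state decides the count: Oxalate is a weak-field ligand for a first-row metal, so the complex is high-spin.
An octahedral high-spin d⁴ ion is t₂g³e_g¹, giving 4 unpaired electrons.

4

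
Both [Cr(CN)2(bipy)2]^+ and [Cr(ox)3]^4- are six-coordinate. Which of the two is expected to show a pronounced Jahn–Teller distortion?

[Cr(ox)3]^4-

[Cr(CN)2(bipy)2]^+: Ligand charges: each cyanide is −1; 2,2′-bipyridine is neutral. With an overall charge of +1 the chromium centre must be in the +3 oxidation state. Cr sits in group 6, so the d-electron count is 6 − 3 = 3. The d³ configuration leaves the e_g set evenly filled (or empty) — no strong Jahn–Teller driving force.
[Cr(ox)3]^4-: Summing ligand charges against the −4 overall charge gives an oxidation state of +2 for chromium. Cr sits in group 6, so the d-electron count is 6 − 2 = 4. Oxalate is a weak-field ligand for a first-row metal, so the complex is high-spin. The t₂g³e_g¹ (high-spin) configuration has an unevenly filled e_g set; the Jahn–Teller theorem predicts a tetragonal distortion (typically axial elongation) to lift the degeneracy.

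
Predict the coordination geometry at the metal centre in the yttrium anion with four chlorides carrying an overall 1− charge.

Each chloride is −1; balancing the −1 overall charge requires Y(III).
Group 3 minus oxidation state 3 gives a d⁰ configuration.
With 4 monodentate ligands the coordination number is 4.
A d⁰ ion has no crystal-field stabilisation preference between square planar and tetrahedral, so four ligands adopt the sterically favoured tetrahedral geometry.

tetrahedral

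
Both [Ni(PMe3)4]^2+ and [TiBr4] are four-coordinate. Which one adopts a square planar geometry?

For [Ni(PMe3)4]^2+: Summing ligand charges against the +2 overall charge gives an oxidation state of +2 for nickel. Group 10 minus oxidation state 2 gives a d⁸ configuration. Trimethylphosphine is a strong-field ligand (high in the spectrochemical series). A 3d d⁸ ion with strong-field ligands gains enough CFSE to favour square planar over tetrahedral. → square planar.
For [TiBr4]: Summing ligand charges against the 0 overall charge gives an oxidation state of +4 for titanium. Titanium is a group-4 element; Ti(IV) is therefore d⁰. A d⁰ ion has no crystal-field stabilisation preference between square planar and tetrahedral, so four ligands adopt the sterically favoured tetrahedral geometry. → tetrahedral.

[Ni(PMe3)4]^2+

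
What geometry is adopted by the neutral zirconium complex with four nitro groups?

Each nitro (N-bound nitrite) is −1; balancing the 0 overall charge requires Zr(IV).
Zr sits in group 4, so the d-electron count is 4 − 4 = 0.
With 4 monodentate ligands the coordination number is 4.
A d⁰ ion has no crystal-field stabilisation preference between square planar and tetrahedral, so four ligands adopt the sterically favoured tetrahedral geometry.

tetrahedral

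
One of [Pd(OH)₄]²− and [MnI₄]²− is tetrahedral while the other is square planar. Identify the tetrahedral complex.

[MnI₄]²−

For [Pd(OH)₄]²−: Each hydroxide is −1; balancing the −2 overall charge requires Pd(II). Pd sits in group 10, so the d-electron count is 10 − 2 = 8. A 4d d⁸ ion has a large crystal-field splitting; square planar leaves the high-energy d_{x²−y²} orbital empty and maximises CFSE. → square planar.
For [MnI₄]²−: Ligand charges: each iodide is −1. With an overall charge of −2 the manganese centre must be in the +2 oxidation state. Manganese is a group-7 element; Mn(II) is therefore d⁵. A high-spin d⁵ ion has zero CFSE in either geometry, so four ligands adopt the sterically favoured tetrahedral geometry. → tetrahedral.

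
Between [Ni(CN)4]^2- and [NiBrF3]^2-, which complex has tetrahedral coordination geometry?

For [Ni(CN)4]^2-: Ligand charges: each cyanide is −1. With an overall charge of −2 the nickel centre must be in the +2 oxidation state. Nickel is a group-10 element; Ni(II) is therefore d⁸. Cyanide is a strong-field ligand (high in the spectrochemical series). A 3d d⁸ ion with strong-field ligands gains enough CFSE to favour square planar over tetrahedral. → square planar.
For [NiBrF3]^2-: Ligand charges: each bromide is −1; each fluoride is −1. With an overall charge of −2 the nickel centre must be in the +2 oxidation state. Nickel is a group-10 element; Ni(II) is therefore d⁸. Bromide and fluoride are weak-field ligands. With weak-field ligands the CFSE gain from square planar is small, so a 3d d⁸ ion takes the sterically preferred tetrahedral geometry. → tetrahedral.

[NiBrF3]^2-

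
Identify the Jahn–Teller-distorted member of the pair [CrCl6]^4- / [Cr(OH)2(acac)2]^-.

[CrCl6]^4-

[CrCl6]^4-: Each chloride is −1; balancing the −4 overall charge requires Cr(II). Group 6 minus oxidation state 2 gives a d⁴ configuration. Chloride is a weak-field ligand for a first-row metal, so the complex is high-spin. The t₂g³e_g¹ (high-spin) configuration has an unevenly filled e_g set; the Jahn–Teller theorem predicts a tetragonal distortion (typically axial elongation) to lift the degeneracy.
[Cr(OH)2(acac)2]^-: Each hydroxide is −1; each acetylacetonate is −1; balancing the −1 overall charge requires Cr(III). Chromium is a group-6 element; Cr(III) is therefore d³. The d³ configuration leaves the e_g set evenly filled (or empty) — no strong Jahn–Teller driving force.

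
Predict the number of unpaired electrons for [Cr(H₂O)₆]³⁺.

3 unpaired electrons

Water is neutral; balancing the +3 overall charge requires Cr(III).
Chromium is a group-6 element; Cr(III) is therefore d³.
In an octahedral field the d³ configuration is t₂g³e_g⁰ (only one arrangement possible), giving 3 unpaired electrons.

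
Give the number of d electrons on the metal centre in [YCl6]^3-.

d0

Each chloride is −1; balancing the −3 overall charge requires Y(III).
Y sits in group 3, so the d-electron count is 3 − 3 = 0.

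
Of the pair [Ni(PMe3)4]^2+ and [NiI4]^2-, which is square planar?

For [Ni(PMe3)4]^2+: Trimethylphosphine is neutral; balancing the +2 overall charge requires Ni(II). Ni sits in group 10, so the d-electron count is 10 − 2 = 8. Trimethylphosphine is a strong-field ligand (high in the spectrochemical series). A 3d d⁸ ion with strong-field ligands gains enough CFSE to favour square planar over tetrahedral. → square planar.
For [NiI4]^2-: Ligand charges: each iodide is −1. With an overall charge of −2 the nickel centre must be in the +2 oxidation state. Nickel is a group-10 element; Ni(II) is therefore d⁸. Iodide is a weak-field ligand. With weak-field ligands the CFSE gain from square planar is small, so a 3d d⁸ ion takes the sterically preferred tetrahedral geometry. → tetrahedral.

[Ni(PMe3)4]^2+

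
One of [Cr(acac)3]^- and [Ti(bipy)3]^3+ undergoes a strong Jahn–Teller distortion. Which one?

[Cr(acac)3]^-: Ligand charges: each acetylacetonate is −1. With an overall charge of −1 the chromium centre must be in the +2 oxidation state. Chromium is a group-6 element; Cr(II) is therefore d⁴. Acetylacetonate is a weak-field ligand for a first-row metal, so the complex is high-spin. The t₂g³e_g¹ (high-spin) configuration has an unevenly filled e_g set; the Jahn–Teller theorem predicts a tetragonal distortion (typically axial elongation) to lift the degeneracy.
[Ti(bipy)3]^3+: Ligand charges: 2,2′-bipyridine is neutral. With an overall charge of +3 the titanium centre must be in the +3 oxidation state. Group 4 minus oxidation state 3 gives a d¹ configuration. The d¹ configuration leaves the e_g set evenly filled (or empty) — no strong Jahn–Teller driving force.

[Cr(acac)3]^-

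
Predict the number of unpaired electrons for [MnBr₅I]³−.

Ligand charges: each bromide is −1; each iodide is −1. With an overall charge of −3 the manganese centre must be in the +3 oxidation state.
Mn sits in group 7, so the d-electron count is 7 − 3 = 4.
The spin state decides the count: Bromide and iodide are weak-field ligands for a first-row metal, so the complex is high-spin.
An octahedral high-spin d⁴ ion is t₂g³e_g¹, giving 4 unpaired electrons.

4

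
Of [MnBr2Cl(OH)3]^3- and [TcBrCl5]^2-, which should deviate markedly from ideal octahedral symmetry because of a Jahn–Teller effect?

[MnBr2Cl(OH)3]^3-

[MnBr2Cl(OH)3]^3-: Summing ligand charges against the −3 overall charge gives an oxidation state of +3 for manganese. Manganese is a group-7 element; Mn(III) is therefore d⁴. Bromide, chloride, and hydroxide are weak-field ligands for a first-row metal, so the complex is high-spin. The t₂g³e_g¹ (high-spin) configuration has an unevenly filled e_g set; the Jahn–Teller theorem predicts a tetragonal distortion (typically axial elongation) to lift the degeneracy.
[TcBrCl5]^2-: Ligand charges: each bromide is −1; each chloride is −1. With an overall charge of −2 the technetium centre must be in the +4 oxidation state. Group 7 minus oxidation state 4 gives a d³ configuration. The d³ configuration leaves the e_g set evenly filled (or empty) — no strong Jahn–Teller driving force.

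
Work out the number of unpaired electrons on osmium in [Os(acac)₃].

Ligand charges: each acetylacetonate is −1. With an overall charge of 0 the osmium centre must be in the +3 oxidation state.
Os sits in group 8, so the d-electron count is 8 − 3 = 5.
Counting donor atoms: 3×acetylacetonate (bidentate) → 6 donors. Coordination number = 6.
The spin state decides the count: a 5d ion has a large Δₒ and is invariably low-spin.
An octahedral low-spin d⁵ ion is t₂g⁵e_g⁰, giving 1 unpaired electron.

1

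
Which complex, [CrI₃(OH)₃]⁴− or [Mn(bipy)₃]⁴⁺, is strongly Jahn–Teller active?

[CrI₃(OH)₃]⁴−

[CrI₃(OH)₃]⁴−: Summing ligand charges against the −4 overall charge gives an oxidation state of +2 for chromium. Cr sits in group 6, so the d-electron count is 6 − 2 = 4. Hydroxide and iodide are weak-field ligands for a first-row metal, so the complex is high-spin. The t₂g³e_g¹ (high-spin) configuration has an unevenly filled e_g set; the Jahn–Teller theorem predicts a tetragonal distortion (typically axial elongation) to lift the degeneracy.
[Mn(bipy)₃]⁴⁺: Summing ligand charges against the +4 overall charge gives an oxidation state of +4 for manganese. Mn sits in group 7, so the d-electron count is 7 − 4 = 3. The d³ configuration leaves the e_g set evenly filled (or empty) — no strong Jahn–Teller driving force.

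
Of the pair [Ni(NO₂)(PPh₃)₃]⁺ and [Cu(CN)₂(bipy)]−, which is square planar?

[Ni(NO₂)(PPh₃)₃]⁺

For [Ni(NO₂)(PPh₃)₃]⁺: Ligand charges: each nitro (N-bound nitrite) is −1; triphenylphosphine is neutral. With an overall charge of +1 the nickel centre must be in the +2 oxidation state. Group 10 minus oxidation state 2 gives a d⁸ configuration. Nitro (N-bound nitrite) and triphenylphosphine are strong-field ligands (high in the spectrochemical series). A 3d d⁸ ion with strong-field ligands gains enough CFSE to favour square planar over tetrahedral. → square planar.
For [Cu(CN)₂(bipy)]−: Each cyanide is −1; 2,2′-bipyridine is neutral; balancing the −1 overall charge requires Cu(I). Group 11 minus oxidation state 1 gives a d¹⁰ configuration. A d¹⁰ ion has no crystal-field stabilisation preference between square planar and tetrahedral, so four ligands adopt the sterically favoured tetrahedral geometry. → tetrahedral.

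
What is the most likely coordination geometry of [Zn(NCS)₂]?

Summing ligand charges against the 0 overall charge gives an oxidation state of +2 for zinc.
Group 12 minus oxidation state 2 gives a d¹⁰ configuration.
Coordination number: 2.
A d¹⁰ ion with only two ligands adopts a linear arrangement (sp hybridisation; no CFSE preference).

linear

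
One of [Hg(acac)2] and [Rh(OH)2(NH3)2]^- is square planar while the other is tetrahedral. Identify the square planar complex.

[Rh(OH)2(NH3)2]^-

For [Hg(acac)2]: Summing ligand charges against the 0 overall charge gives an oxidation state of +2 for mercury. Group 12 minus oxidation state 2 gives a d¹⁰ configuration. A d¹⁰ ion has no crystal-field stabilisation preference between square planar and tetrahedral, so four ligands adopt the sterically favoured tetrahedral geometry. → tetrahedral.
For [Rh(OH)2(NH3)2]^-: Ligand charges: each hydroxide is −1; ammonia is neutral. With an overall charge of −1 the rhodium centre must be in the +1 oxidation state. Group 9 minus oxidation state 1 gives a d⁸ configuration. A 4d d⁸ ion has a large crystal-field splitting; square planar leaves the high-energy d_{x²−y²} orbital empty and maximises CFSE. → square planar.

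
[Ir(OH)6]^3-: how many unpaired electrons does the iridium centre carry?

Summing ligand charges against the −3 overall charge gives an oxidation state of +3 for iridium.
Iridium is a group-9 element; Ir(III) is therefore d⁶.
The spin state decides the count: a 5d ion has a large Δₒ and is invariably low-spin.
An octahedral low-spin d⁶ ion is t₂g⁶e_g⁰, giving 0 unpaired electrons.

0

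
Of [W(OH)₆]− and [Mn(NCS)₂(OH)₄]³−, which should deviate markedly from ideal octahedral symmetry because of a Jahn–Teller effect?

[Mn(NCS)₂(OH)₄]³−

[W(OH)₆]−: Summing ligand charges against the −1 overall charge gives an oxidation state of +5 for tungsten. W sits in group 6, so the d-electron count is 6 − 5 = 1. The d¹ configuration leaves the e_g set evenly filled (or empty) — no strong Jahn–Teller driving force.
[Mn(NCS)₂(OH)₄]³−: Each isothiocyanate is −1; each hydroxide is −1; balancing the −3 overall charge requires Mn(III). Group 7 minus oxidation state 3 gives a d⁴ configuration. Hydroxide and isothiocyanate are weak-field ligands for a first-row metal, so the complex is high-spin. The t₂g³e_g¹ (high-spin) configuration has an unevenly filled e_g set; the Jahn–Teller theorem predicts a tetragonal distortion (typically axial elongation) to lift the degeneracy.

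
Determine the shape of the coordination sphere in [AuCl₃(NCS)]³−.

Ligand charges: each chloride is −1; each isothiocyanate is −1. With an overall charge of −3 the gold centre must be in the +1 oxidation state.
Gold is a group-11 element; Au(I) is therefore d¹⁰.
Coordination number: 4.
A d¹⁰ ion has no crystal-field stabilisation preference between square planar and tetrahedral, so four ligands adopt the sterically favoured tetrahedral geometry.

tetrahedral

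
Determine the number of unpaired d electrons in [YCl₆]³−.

0 unpaired electrons

Summing ligand charges against the −3 overall charge gives an oxidation state of +3 for yttrium.
Yttrium is a group-3 element; Y(III) is therefore d⁰.
In an octahedral field the d⁰ configuration is t₂g⁰e_g⁰, giving 0 unpaired electrons.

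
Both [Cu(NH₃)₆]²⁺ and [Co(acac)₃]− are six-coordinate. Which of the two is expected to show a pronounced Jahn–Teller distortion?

[Cu(NH₃)₆]²⁺

[Cu(NH₃)₆]²⁺: Ammonia is neutral; balancing the +2 overall charge requires Cu(II). Copper is a group-11 element; Cu(II) is therefore d⁹. The t₂g⁶e_g³ configuration has an unevenly filled e_g set; the Jahn–Teller theorem predicts a tetragonal distortion (typically axial elongation) to lift the degeneracy.
[Co(acac)₃]−: Ligand charges: each acetylacetonate is −1. With an overall charge of −1 the cobalt centre must be in the +2 oxidation state. Group 9 minus oxidation state 2 gives a d⁷ configuration. Acetylacetonate is a weak-field ligand for a first-row metal, so the complex is high-spin. The d⁷ configuration leaves the e_g set evenly filled (or empty) — no strong Jahn–Teller driving force.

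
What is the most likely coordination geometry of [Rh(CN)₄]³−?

Summing ligand charges against the −3 overall charge gives an oxidation state of +1 for rhodium.
Group 9 minus oxidation state 1 gives a d⁸ configuration.
Coordination number: 4.
A 4d d⁸ ion has a large crystal-field splitting; square planar leaves the high-energy d_{x²−y²} orbital empty and maximises CFSE.

square planar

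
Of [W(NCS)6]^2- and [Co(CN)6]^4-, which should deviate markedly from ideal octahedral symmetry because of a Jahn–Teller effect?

[W(NCS)6]^2-: Ligand charges: each isothiocyanate is −1. With an overall charge of −2 the tungsten centre must be in the +4 oxidation state. W sits in group 6, so the d-electron count is 6 − 4 = 2. The d² configuration leaves the e_g set evenly filled (or empty) — no strong Jahn–Teller driving force.
[Co(CN)6]^4-: Each cyanide is −1; balancing the −4 overall charge requires Co(II). Co sits in group 9, so the d-electron count is 9 − 2 = 7. Cyanide is a strong-field ligand (high in the spectrochemical series) for a first-row metal, so the complex is low-spin. The t₂g⁶e_g¹ (low-spin) configuration has an unevenly filled e_g set; the Jahn–Teller theorem predicts a tetragonal distortion (typically axial elongation) to lift the degeneracy.

[Co(CN)6]^4-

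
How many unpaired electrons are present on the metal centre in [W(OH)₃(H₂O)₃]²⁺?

Summing ligand charges against the +2 overall charge gives an oxidation state of +5 for tungsten.
Tungsten is a group-6 element; W(V) is therefore d¹.
In an octahedral field the d¹ configuration is t₂g¹e_g⁰ (only one arrangement possible), giving 1 unpaired electron.

1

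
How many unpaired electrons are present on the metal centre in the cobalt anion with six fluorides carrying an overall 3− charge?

Each fluoride is −1; balancing the −3 overall charge requires Co(III).
Co sits in group 9, so the d-electron count is 9 − 3 = 6.
The spin state decides the count: fluoride is the one ligand weak enough to leave Co(III) high-spin — [CoF₆]³⁻ is the classic exception.
An octahedral high-spin d⁶ ion is t₂g⁴e_g², giving 4 unpaired electrons.

4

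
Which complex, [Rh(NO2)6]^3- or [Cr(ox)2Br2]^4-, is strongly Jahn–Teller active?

[Cr(ox)2Br2]^4-

[Rh(NO2)6]^3-: Each nitro (N-bound nitrite) is −1; balancing the −3 overall charge requires Rh(III). Group 9 minus oxidation state 3 gives a d⁶ configuration. A 4d ion has a large Δₒ and is invariably low-spin. The d⁶ configuration leaves the e_g set evenly filled (or empty) — no strong Jahn–Teller driving force.
[Cr(ox)2Br2]^4-: Summing ligand charges against the −4 overall charge gives an oxidation state of +2 for chromium. Group 6 minus oxidation state 2 gives a d⁴ configuration. Bromide and oxalate are weak-field ligands for a first-row metal, so the complex is high-spin. The t₂g³e_g¹ (high-spin) configuration has an unevenly filled e_g set; the Jahn–Teller theorem predicts a tetragonal distortion (typically axial elongation) to lift the degeneracy.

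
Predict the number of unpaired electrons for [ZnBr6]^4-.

0

Each bromide is −1; balancing the −4 overall charge requires Zn(II).
Zn sits in group 12, so the d-electron count is 12 − 2 = 10.
In an octahedral field the d¹⁰ configuration is t₂g⁶e_g⁴, giving 0 unpaired electrons.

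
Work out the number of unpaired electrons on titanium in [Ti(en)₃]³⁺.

1 unpaired electron

Ligand charges: ethylenediamine is neutral. With an overall charge of +3 the titanium centre must be in the +3 oxidation state.
Group 4 minus oxidation state 3 gives a d¹ configuration.
Counting donor atoms: 3×ethylenediamine (bidentate) → 6 donors. Coordination number = 6.
In an octahedral field the d¹ configuration is t₂g¹e_g⁰ (only one arrangement possible), giving 1 unpaired electron.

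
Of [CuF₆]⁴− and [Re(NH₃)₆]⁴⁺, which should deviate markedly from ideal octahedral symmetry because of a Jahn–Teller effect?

[CuF₆]⁴−

[CuF₆]⁴−: Ligand charges: each fluoride is −1. With an overall charge of −4 the copper centre must be in the +2 oxidation state. Group 11 minus oxidation state 2 gives a d⁹ configuration. The t₂g⁶e_g³ configuration has an unevenly filled e_g set; the Jahn–Teller theorem predicts a tetragonal distortion (typically axial elongation) to lift the degeneracy.
[Re(NH₃)₆]⁴⁺: Summing ligand charges against the +4 overall charge gives an oxidation state of +4 for rhenium. Re sits in group 7, so the d-electron count is 7 − 4 = 3. The d³ configuration leaves the e_g set evenly filled (or empty) — no strong Jahn–Teller driving force.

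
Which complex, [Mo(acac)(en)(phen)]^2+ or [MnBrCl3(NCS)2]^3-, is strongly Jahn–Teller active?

[MnBrCl3(NCS)2]^3-

[Mo(acac)(en)(phen)]^2+: Summing ligand charges against the +2 overall charge gives an oxidation state of +3 for molybdenum. Group 6 minus oxidation state 3 gives a d³ configuration. The d³ configuration leaves the e_g set evenly filled (or empty) — no strong Jahn–Teller driving force.
[MnBrCl3(NCS)2]^3-: Ligand charges: each bromide is −1; each chloride is −1; each isothiocyanate is −1. With an overall charge of −3 the manganese centre must be in the +3 oxidation state. Manganese is a group-7 element; Mn(III) is therefore d⁴. Bromide, chloride, and isothiocyanate are weak-field ligands for a first-row metal, so the complex is high-spin. The t₂g³e_g¹ (high-spin) configuration has an unevenly filled e_g set; the Jahn–Teller theorem predicts a tetragonal distortion (typically axial elongation) to lift the degeneracy.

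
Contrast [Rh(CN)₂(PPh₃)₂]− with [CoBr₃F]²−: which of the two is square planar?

[Rh(CN)₂(PPh₃)₂]−

For [Rh(CN)₂(PPh₃)₂]−: Summing ligand charges against the −1 overall charge gives an oxidation state of +1 for rhodium. Rh sits in group 9, so the d-electron count is 9 − 1 = 8. A 4d d⁸ ion has a large crystal-field splitting; square planar leaves the high-energy d_{x²−y²} orbital empty and maximises CFSE. → square planar.
For [CoBr₃F]²−: Summing ligand charges against the −2 overall charge gives an oxidation state of +2 for cobalt. Cobalt is a group-9 element; Co(II) is therefore d⁷. For a high-spin 3d d⁷ ion with weak-field ligands the small Δₜ gives little square-planar CFSE advantage, so four ligands adopt the sterically favoured tetrahedral geometry. → tetrahedral.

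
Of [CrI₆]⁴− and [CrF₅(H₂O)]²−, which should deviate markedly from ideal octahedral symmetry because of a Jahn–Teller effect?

[CrI₆]⁴−: Ligand charges: each iodide is −1. With an overall charge of −4 the chromium centre must be in the +2 oxidation state. Chromium is a group-6 element; Cr(II) is therefore d⁴. Iodide is a weak-field ligand for a first-row metal, so the complex is high-spin. The t₂g³e_g¹ (high-spin) configuration has an unevenly filled e_g set; the Jahn–Teller theorem predicts a tetragonal distortion (typically axial elongation) to lift the degeneracy.
[CrF₅(H₂O)]²−: Each fluoride is −1; water is neutral; balancing the −2 overall charge requires Cr(III). Cr sits in group 6, so the d-electron count is 6 − 3 = 3. The d³ configuration leaves the e_g set evenly filled (or empty) — no strong Jahn–Teller driving force.

[CrI₆]⁴−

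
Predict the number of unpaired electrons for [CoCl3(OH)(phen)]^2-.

3

Summing ligand charges against the −2 overall charge gives an oxidation state of +2 for cobalt.
Co sits in group 9, so the d-electron count is 9 − 2 = 7.
Counting donor atoms: 3×chloride (monodentate) → 3 donors; 1×hydroxide (monodentate) → 1 donor; 1×1,10-phenanthroline (bidentate) → 2 donors. Coordination number = 6.
The spin state decides the count: Chloride and hydroxide are weak-field ligands for a first-row metal, so the complex is high-spin.
An octahedral high-spin d⁷ ion is t₂g⁵e_g², giving 3 unpaired electrons.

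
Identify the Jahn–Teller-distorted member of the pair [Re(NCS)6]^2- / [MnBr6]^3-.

[MnBr6]^3-

[Re(NCS)6]^2-: Each isothiocyanate is −1; balancing the −2 overall charge requires Re(IV). Re sits in group 7, so the d-electron count is 7 − 4 = 3. The d³ configuration leaves the e_g set evenly filled (or empty) — no strong Jahn–Teller driving force.
[MnBr6]^3-: Each bromide is −1; balancing the −3 overall charge requires Mn(III). Manganese is a group-7 element; Mn(III) is therefore d⁴. Bromide is a weak-field ligand for a first-row metal, so the complex is high-spin. The t₂g³e_g¹ (high-spin) configuration has an unevenly filled e_g set; the Jahn–Teller theorem predicts a tetragonal distortion (typically axial elongation) to lift the degeneracy.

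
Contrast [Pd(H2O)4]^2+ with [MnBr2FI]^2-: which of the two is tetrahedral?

For [Pd(H2O)4]^2+: Summing ligand charges against the +2 overall charge gives an oxidation state of +2 for palladium. Palladium is a group-10 element; Pd(II) is therefore d⁸. A 4d d⁸ ion has a large crystal-field splitting; square planar leaves the high-energy d_{x²−y²} orbital empty and maximises CFSE. → square planar.
For [MnBr2FI]^2-: Ligand charges: each bromide is −1; each fluoride is −1; each iodide is −1. With an overall charge of −2 the manganese centre must be in the +2 oxidation state. Group 7 minus oxidation state 2 gives a d⁵ configuration. A high-spin d⁵ ion has zero CFSE in either geometry, so four ligands adopt the sterically favoured tetrahedral geometry. → tetrahedral.

[MnBr2FI]^2-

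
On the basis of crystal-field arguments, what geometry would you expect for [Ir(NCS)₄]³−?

square planar

Each isothiocyanate is −1; balancing the −3 overall charge requires Ir(I).
Ir sits in group 9, so the d-electron count is 9 − 1 = 8.
With 4 monodentate ligands the coordination number is 4.
A 5d d⁸ ion has a large crystal-field splitting; square planar leaves the high-energy d_{x²−y²} orbital empty and maximises CFSE.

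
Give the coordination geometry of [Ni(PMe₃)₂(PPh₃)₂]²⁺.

square planar

Summing ligand charges against the +2 overall charge gives an oxidation state of +2 for nickel.
Group 10 minus oxidation state 2 gives a d⁸ configuration.
With 4 monodentate ligands the coordination number is 4.
Trimethylphosphine and triphenylphosphine are strong-field ligands (high in the spectrochemical series).
A 3d d⁸ ion with strong-field ligands gains enough CFSE to favour square planar over tetrahedral.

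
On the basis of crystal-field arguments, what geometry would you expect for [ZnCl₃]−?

trigonal planar

Summing ligand charges against the −1 overall charge gives an oxidation state of +2 for zinc.
Zinc is a group-12 element; Zn(II) is therefore d¹⁰.
Coordination number: 3.
Three ligands around a d¹⁰ centre minimise repulsion in a trigonal-planar arrangement.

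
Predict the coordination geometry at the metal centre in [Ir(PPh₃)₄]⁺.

Triphenylphosphine is neutral; balancing the +1 overall charge requires Ir(I).
Group 9 minus oxidation state 1 gives a d⁸ configuration.
With 4 monodentate ligands the coordination number is 4.
A 5d d⁸ ion has a large crystal-field splitting; square planar leaves the high-energy d_{x²−y²} orbital empty and maximises CFSE.

square planar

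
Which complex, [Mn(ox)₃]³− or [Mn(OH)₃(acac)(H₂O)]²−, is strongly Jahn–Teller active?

[Mn(ox)₃]³−: Summing ligand charges against the −3 overall charge gives an oxidation state of +3 for manganese. Group 7 minus oxidation state 3 gives a d⁴ configuration. Oxalate is a weak-field ligand for a first-row metal, so the complex is high-spin. The t₂g³e_g¹ (high-spin) configuration has an unevenly filled e_g set; the Jahn–Teller theorem predicts a tetragonal distortion (typically axial elongation) to lift the degeneracy.
[Mn(OH)₃(acac)(H₂O)]²−: Ligand charges: each hydroxide is −1; each acetylacetonate is −1; water is neutral. With an overall charge of −2 the manganese centre must be in the +2 oxidation state. Mn sits in group 7, so the d-electron count is 7 − 2 = 5. Acetylacetonate and hydroxide are weak-field ligands for a first-row metal, so the complex is high-spin. The d⁵ configuration leaves the e_g set evenly filled (or empty) — no strong Jahn–Teller driving force.

[Mn(ox)₃]³−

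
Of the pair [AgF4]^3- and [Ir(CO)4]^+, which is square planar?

For [AgF4]^3-: Summing ligand charges against the −3 overall charge gives an oxidation state of +1 for silver. Group 11 minus oxidation state 1 gives a d¹⁰ configuration. A d¹⁰ ion has no crystal-field stabilisation preference between square planar and tetrahedral, so four ligands adopt the sterically favoured tetrahedral geometry. → tetrahedral.
For [Ir(CO)4]^+: Ligand charges: carbonyl is neutral. With an overall charge of +1 the iridium centre must be in the +1 oxidation state. Group 9 minus oxidation state 1 gives a d⁸ configuration. A 5d d⁸ ion has a large crystal-field splitting; square planar leaves the high-energy d_{x²−y²} orbital empty and maximises CFSE. → square planar.

[Ir(CO)4]^+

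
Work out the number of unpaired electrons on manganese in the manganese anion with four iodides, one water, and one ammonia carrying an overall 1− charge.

Ligand charges: each iodide is −1; water is neutral; ammonia is neutral. With an overall charge of −1 the manganese centre must be in the +3 oxidation state.
Group 7 minus oxidation state 3 gives a d⁴ configuration.
The spin state decides the count: Iodide is a weak-field ligand for a first-row metal, so the complex is high-spin.
An octahedral high-spin d⁴ ion is t₂g³e_g¹, giving 4 unpaired electrons.

4 unpaired electrons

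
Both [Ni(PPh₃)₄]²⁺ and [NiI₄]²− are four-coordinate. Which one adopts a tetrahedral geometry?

For [Ni(PPh₃)₄]²⁺: Triphenylphosphine is neutral; balancing the +2 overall charge requires Ni(II). Nickel is a group-10 element; Ni(II) is therefore d⁸. Triphenylphosphine is a strong-field ligand (high in the spectrochemical series). A 3d d⁸ ion with strong-field ligands gains enough CFSE to favour square planar over tetrahedral. → square planar.
For [NiI₄]²−: Each iodide is −1; balancing the −2 overall charge requires Ni(II). Group 10 minus oxidation state 2 gives a d⁸ configuration. Iodide is a weak-field ligand. With weak-field ligands the CFSE gain from square planar is small, so a 3d d⁸ ion takes the sterically preferred tetrahedral geometry. → tetrahedral.

[NiI₄]²−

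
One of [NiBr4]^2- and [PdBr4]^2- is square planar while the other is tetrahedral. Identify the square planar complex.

For [NiBr4]^2-: Summing ligand charges against the −2 overall charge gives an oxidation state of +2 for nickel. Nickel is a group-10 element; Ni(II) is therefore d⁸. Bromide is a weak-field ligand. With weak-field ligands the CFSE gain from square planar is small, so a 3d d⁸ ion takes the sterically preferred tetrahedral geometry. → tetrahedral.
For [PdBr4]^2-: Ligand charges: each bromide is −1. With an overall charge of −2 the palladium centre must be in the +2 oxidation state. Pd sits in group 10, so the d-electron count is 10 − 2 = 8. A 4d d⁸ ion has a large crystal-field splitting; square planar leaves the high-energy d_{x²−y²} orbital empty and maximises CFSE. → square planar.

[PdBr4]^2-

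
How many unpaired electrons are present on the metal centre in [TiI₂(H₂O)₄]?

Each iodide is −1; water is neutral; balancing the 0 overall charge requires Ti(II).
Titanium is a group-4 element; Ti(II) is therefore d².
In an octahedral field the d² configuration is t₂g²e_g⁰ (only one arrangement possible), giving 2 unpaired electrons.

2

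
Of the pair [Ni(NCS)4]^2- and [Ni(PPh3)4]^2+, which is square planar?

For [Ni(NCS)4]^2-: Ligand charges: each isothiocyanate is −1. With an overall charge of −2 the nickel centre must be in the +2 oxidation state. Group 10 minus oxidation state 2 gives a d⁸ configuration. Isothiocyanate is a weak-field ligand. With weak-field ligands the CFSE gain from square planar is small, so a 3d d⁸ ion takes the sterically preferred tetrahedral geometry. → tetrahedral.
For [Ni(PPh3)4]^2+: Triphenylphosphine is neutral; balancing the +2 overall charge requires Ni(II). Nickel is a group-10 element; Ni(II) is therefore d⁸. Triphenylphosphine is a strong-field ligand (high in the spectrochemical series). A 3d d⁸ ion with strong-field ligands gains enough CFSE to favour square planar over tetrahedral. → square planar.

[Ni(PPh3)4]^2+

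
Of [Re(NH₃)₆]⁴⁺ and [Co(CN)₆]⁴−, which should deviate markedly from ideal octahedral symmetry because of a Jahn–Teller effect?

[Co(CN)₆]⁴−

[Re(NH₃)₆]⁴⁺: Summing ligand charges against the +4 overall charge gives an oxidation state of +4 for rhenium. Group 7 minus oxidation state 4 gives a d³ configuration. The d³ configuration leaves the e_g set evenly filled (or empty) — no strong Jahn–Teller driving force.
[Co(CN)₆]⁴−: Ligand charges: each cyanide is −1. With an overall charge of −4 the cobalt centre must be in the +2 oxidation state. Group 9 minus oxidation state 2 gives a d⁷ configuration. Cyanide is a strong-field ligand (high in the spectrochemical series) for a first-row metal, so the complex is low-spin. The t₂g⁶e_g¹ (low-spin) configuration has an unevenly filled e_g set; the Jahn–Teller theorem predicts a tetragonal distortion (typically axial elongation) to lift the degeneracy.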